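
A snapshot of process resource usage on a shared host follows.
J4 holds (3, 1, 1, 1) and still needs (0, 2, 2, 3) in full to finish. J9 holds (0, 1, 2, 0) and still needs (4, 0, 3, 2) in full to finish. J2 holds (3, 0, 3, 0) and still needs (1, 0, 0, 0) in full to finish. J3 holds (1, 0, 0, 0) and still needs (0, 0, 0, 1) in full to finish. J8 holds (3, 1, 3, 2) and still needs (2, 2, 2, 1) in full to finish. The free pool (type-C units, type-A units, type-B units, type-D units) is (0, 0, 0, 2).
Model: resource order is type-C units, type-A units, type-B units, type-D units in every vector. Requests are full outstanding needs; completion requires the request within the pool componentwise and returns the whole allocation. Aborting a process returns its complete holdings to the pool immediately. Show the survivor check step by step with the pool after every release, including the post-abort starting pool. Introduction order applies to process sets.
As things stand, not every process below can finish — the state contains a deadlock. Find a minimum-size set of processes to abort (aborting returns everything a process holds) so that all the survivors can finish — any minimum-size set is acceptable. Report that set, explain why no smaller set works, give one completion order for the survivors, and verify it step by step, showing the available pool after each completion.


The answer: abort J4.
Key observation: the deadlocked J8 becomes finishable only because J4 released (3, 1, 1, 1); it completes at step 4 below.
No smaller set exists: with zero aborts the deadlock remains.
One survivor order: J2, J9, J3, J8. Verifying each step (post-abort pool first):
  pool = (3, 1, 1, 3)
  J2 needs (1, 0, 0, 0) <= (3, 1, 1, 3) -> finishes; pool += (3, 0, 3, 0) = (6, 1, 4, 3)
  J9 needs (4, 0, 3, 2) <= (6, 1, 4, 3) -> finishes; pool += (0, 1, 2, 0) = (6, 2, 6, 3)
  J3 needs (0, 0, 0, 1) <= (6, 2, 6, 3) -> finishes; pool += (1, 0, 0, 0) = (7, 2, 6, 3)
  J8 needs (2, 2, 2, 1) <= (7, 2, 6, 3) -> finishes; pool += (3, 1, 3, 2) = (10, 3, 9, 5)


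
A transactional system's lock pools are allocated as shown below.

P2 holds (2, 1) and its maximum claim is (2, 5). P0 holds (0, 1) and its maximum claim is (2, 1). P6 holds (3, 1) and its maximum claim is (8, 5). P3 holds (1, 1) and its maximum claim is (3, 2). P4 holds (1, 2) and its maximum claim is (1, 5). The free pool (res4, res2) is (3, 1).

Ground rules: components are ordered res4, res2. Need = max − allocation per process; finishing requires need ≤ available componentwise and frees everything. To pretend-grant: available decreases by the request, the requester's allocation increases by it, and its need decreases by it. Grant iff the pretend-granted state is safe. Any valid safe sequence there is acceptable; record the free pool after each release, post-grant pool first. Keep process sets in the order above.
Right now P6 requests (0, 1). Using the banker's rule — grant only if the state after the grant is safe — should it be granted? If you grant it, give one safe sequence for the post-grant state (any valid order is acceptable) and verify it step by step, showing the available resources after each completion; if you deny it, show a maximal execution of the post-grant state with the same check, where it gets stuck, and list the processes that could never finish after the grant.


DENY — the pretend-granted state is unsafe.
Key observation: P0, P3 can finish, but then (4, 2) is all there is, and the blocked group's res2 demands exceed it.
On the post-grant state, P0, P3 is a maximal run — nothing extends it. Check, step by step:
  pool = (3, 0)
  run P0 (needs (2, 0), free (3, 0)); after release of (0, 1) the pool is (3, 1)
  run P3 (needs (2, 1), free (3, 1)); after release of (1, 1) the pool is (4, 2)
  P2 cannot run: need (0, 4) vs free (4, 2) (insufficient res2)
  P6 cannot run: need (5, 3) vs free (4, 2) (insufficient res4 and res2)
  P4 cannot run: need (0, 3) vs free (4, 2) (insufficient res2)
Had the request been granted, P2, P6 and P4 could never finish.


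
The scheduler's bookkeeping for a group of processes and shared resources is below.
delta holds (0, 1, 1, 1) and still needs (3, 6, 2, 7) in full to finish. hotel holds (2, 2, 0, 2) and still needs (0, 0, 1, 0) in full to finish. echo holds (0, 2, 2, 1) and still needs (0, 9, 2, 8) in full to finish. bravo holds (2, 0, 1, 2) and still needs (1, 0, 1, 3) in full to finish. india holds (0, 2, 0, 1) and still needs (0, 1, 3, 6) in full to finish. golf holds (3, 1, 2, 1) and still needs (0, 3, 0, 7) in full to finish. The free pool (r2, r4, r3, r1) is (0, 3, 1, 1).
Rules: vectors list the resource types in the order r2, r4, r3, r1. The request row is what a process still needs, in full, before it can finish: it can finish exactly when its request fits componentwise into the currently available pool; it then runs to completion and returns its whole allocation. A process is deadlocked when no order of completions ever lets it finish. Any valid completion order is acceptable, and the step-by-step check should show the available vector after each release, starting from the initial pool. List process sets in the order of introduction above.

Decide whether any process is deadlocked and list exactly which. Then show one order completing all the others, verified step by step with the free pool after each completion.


Deadlocked set: delta, echo, india and golf.
Key observation: the wall is r1: completing hotel, bravo brings the pool only to (4, 5, 2, 5), and all the rest need more.
One completion order for the rest: hotel, bravo. Check, step by step:
  pool = (0, 3, 1, 1)
  hotel: need (0, 0, 1, 0) fits (0, 3, 1, 1); releases (2, 2, 0, 2), pool now (2, 5, 1, 3)
  bravo: need (1, 0, 1, 3) fits (2, 5, 1, 3); releases (2, 0, 1, 2), pool now (4, 5, 2, 5)
The blocked processes can never fit:
  delta still needs (3, 6, 2, 7) but only (4, 5, 2, 5) is free — short on r4 and r1
  echo still needs (0, 9, 2, 8) but only (4, 5, 2, 5) is free — short on r4 and r1
  india still needs (0, 1, 3, 6) but only (4, 5, 2, 5) is free — short on r3 and r1
  golf still needs (0, 3, 0, 7) but only (4, 5, 2, 5) is free — short on r1


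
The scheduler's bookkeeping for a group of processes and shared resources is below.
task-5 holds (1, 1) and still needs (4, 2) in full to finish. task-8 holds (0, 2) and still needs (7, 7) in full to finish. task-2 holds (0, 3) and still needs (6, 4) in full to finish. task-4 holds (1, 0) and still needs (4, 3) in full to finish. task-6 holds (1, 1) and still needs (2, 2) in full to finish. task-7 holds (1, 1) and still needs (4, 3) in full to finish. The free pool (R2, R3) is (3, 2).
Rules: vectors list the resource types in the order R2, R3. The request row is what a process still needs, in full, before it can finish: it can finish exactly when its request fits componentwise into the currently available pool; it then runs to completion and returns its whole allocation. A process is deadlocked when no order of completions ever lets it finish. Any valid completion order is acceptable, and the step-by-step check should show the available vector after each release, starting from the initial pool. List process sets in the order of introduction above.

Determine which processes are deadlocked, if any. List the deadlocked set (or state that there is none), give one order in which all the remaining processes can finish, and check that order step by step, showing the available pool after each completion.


The deadlocked set is empty.
Key observation: there is always a runnable process — task-6 first — so the state unwinds completely.
One completion order for the rest: task-6, task-7, task-5, task-2, task-4, task-8. Step-by-step check:
  pool = (3, 2)
  task-6 needs (2, 2) <= (3, 2) -> finishes; pool += (1, 1) = (4, 3)
  task-7 needs (4, 3) <= (4, 3) -> finishes; pool += (1, 1) = (5, 4)
  task-5 needs (4, 2) <= (5, 4) -> finishes; pool += (1, 1) = (6, 5)
  task-2 needs (6, 4) <= (6, 5) -> finishes; pool += (0, 3) = (6, 8)
  task-4 needs (4, 3) <= (6, 8) -> finishes; pool += (1, 0) = (7, 8)
  task-8 needs (7, 7) <= (7, 8) -> finishes; pool += (0, 2) = (7, 10)


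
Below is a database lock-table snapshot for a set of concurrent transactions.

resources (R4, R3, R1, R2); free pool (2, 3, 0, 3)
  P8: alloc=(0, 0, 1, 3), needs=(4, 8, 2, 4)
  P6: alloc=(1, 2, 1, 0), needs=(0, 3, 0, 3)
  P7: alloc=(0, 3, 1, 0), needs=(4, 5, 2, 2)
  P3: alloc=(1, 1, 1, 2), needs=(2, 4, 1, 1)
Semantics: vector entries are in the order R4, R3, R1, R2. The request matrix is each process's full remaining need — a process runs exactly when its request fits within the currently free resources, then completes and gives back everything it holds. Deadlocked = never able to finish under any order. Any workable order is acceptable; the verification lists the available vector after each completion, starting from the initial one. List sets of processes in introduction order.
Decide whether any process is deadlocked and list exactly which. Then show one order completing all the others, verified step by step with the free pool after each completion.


The deadlocked set is empty.
Key observation: there is always a runnable process — P6 first — so the state unwinds completely.
The rest can finish in the order P6, P3, P7, P8. Verifying each step:
  pool = (2, 3, 0, 3)
  P6 needs (0, 3, 0, 3) <= (2, 3, 0, 3) -> finishes; pool += (1, 2, 1, 0) = (3, 5, 1, 3)
  P3 needs (2, 4, 1, 1) <= (3, 5, 1, 3) -> finishes; pool += (1, 1, 1, 2) = (4, 6, 2, 5)
  P7 needs (4, 5, 2, 2) <= (4, 6, 2, 5) -> finishes; pool += (0, 3, 1, 0) = (4, 9, 3, 5)
  P8 needs (4, 8, 2, 4) <= (4, 9, 3, 5) -> finishes; pool += (0, 0, 1, 3) = (4, 9, 4, 8)


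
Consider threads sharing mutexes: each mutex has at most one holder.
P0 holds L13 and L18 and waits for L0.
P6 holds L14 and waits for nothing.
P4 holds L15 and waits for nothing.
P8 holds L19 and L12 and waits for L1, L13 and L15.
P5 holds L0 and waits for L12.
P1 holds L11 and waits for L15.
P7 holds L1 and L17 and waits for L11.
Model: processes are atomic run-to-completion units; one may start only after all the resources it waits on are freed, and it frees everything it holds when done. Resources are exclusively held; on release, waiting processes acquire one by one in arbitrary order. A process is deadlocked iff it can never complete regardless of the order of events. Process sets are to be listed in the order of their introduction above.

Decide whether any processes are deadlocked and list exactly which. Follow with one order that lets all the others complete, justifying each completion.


The deadlocked set is P0, P8 and P5.
Key observation: nobody on the ring P0 -> P5 -> P8 -> P0 can start until another member finishes, which never happens; no other process is dragged down with it.
One completion order for the rest: P4, P6, P1, P7.
Check, step by step:
  run P4 (it waits on nothing); releases L15
  run P6 (it waits on nothing); releases L14
  P1: everything it awaited (L15) is free; runs, freeing L11
  P7: everything it awaited (L11) is free; runs, freeing L1 and L17


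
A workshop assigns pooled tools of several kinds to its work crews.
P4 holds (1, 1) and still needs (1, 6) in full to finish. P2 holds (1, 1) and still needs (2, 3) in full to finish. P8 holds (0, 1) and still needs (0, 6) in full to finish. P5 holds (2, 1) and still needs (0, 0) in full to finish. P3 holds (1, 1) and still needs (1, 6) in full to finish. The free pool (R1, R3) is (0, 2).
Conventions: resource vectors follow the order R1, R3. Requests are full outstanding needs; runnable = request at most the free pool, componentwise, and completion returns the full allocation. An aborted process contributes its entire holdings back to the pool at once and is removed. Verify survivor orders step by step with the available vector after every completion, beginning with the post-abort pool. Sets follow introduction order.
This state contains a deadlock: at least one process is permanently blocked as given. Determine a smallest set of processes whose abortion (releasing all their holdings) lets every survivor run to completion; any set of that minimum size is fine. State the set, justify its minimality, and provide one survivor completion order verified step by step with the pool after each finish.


Abort P4 and P3.
Key observation: aborting P4 and P3 returns (2, 2), and P8 — hopeless before — runs at step 3 with the returned capacity in the pool.
Minimality, checking each single-abort alternative: P4 alone leaves P8 blocked (short on R3); P2 alone leaves P4 blocked (short on R3); P8 alone leaves P4 blocked (short on R3); P5 alone leaves P4 blocked (short on R3); P3 alone leaves P4 blocked (short on R3).
Survivors finish in the order: P2, P5, P8. Check, step by step (pool after the aborts first):
  pool = (2, 4)
  run P2 (needs (2, 3), free (2, 4)); after release of (1, 1) the pool is (3, 5)
  run P5 (needs (0, 0), free (3, 5)); after release of (2, 1) the pool is (5, 6)
  run P8 (needs (0, 6), free (5, 6)); after release of (0, 1) the pool is (5, 7)


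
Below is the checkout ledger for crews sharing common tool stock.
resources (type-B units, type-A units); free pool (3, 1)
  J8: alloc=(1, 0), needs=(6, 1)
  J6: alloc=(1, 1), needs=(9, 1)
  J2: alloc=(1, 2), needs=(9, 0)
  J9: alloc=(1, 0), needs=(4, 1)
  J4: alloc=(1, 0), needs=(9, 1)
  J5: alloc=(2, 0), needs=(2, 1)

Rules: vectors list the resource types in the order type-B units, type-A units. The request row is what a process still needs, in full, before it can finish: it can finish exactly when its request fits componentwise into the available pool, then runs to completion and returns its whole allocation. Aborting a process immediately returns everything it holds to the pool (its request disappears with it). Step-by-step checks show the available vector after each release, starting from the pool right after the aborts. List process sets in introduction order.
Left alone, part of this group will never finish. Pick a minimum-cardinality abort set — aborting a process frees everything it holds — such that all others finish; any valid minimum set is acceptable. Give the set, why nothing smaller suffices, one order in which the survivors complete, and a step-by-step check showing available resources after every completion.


Abort J6 and J4.
Key observation: J2 had no path to completion before; after the abort of J6 and J4 ((2, 1) returned), step 4 is where it fits.
Minimality, checking each single-abort alternative: J8 alone leaves J6 blocked (short on type-B units); J6 alone leaves J2 blocked (short on type-B units); J2 alone leaves J6 blocked (short on type-B units); J9 alone leaves J6 blocked (short on type-B units); J4 alone leaves J6 blocked (short on type-B units); J5 alone leaves J6 blocked (short on type-B units).
Survivors finish in the order: J5, J9, J8, J2. Walking it through (pool after the aborts first):
  pool = (5, 2)
  run J5 (needs (2, 1), free (5, 2)); after release of (2, 0) the pool is (7, 2)
  run J9 (needs (4, 1), free (7, 2)); after release of (1, 0) the pool is (8, 2)
  run J8 (needs (6, 1), free (8, 2)); after release of (1, 0) the pool is (9, 2)
  run J2 (needs (9, 0), free (9, 2)); after release of (1, 2) the pool is (10, 4)


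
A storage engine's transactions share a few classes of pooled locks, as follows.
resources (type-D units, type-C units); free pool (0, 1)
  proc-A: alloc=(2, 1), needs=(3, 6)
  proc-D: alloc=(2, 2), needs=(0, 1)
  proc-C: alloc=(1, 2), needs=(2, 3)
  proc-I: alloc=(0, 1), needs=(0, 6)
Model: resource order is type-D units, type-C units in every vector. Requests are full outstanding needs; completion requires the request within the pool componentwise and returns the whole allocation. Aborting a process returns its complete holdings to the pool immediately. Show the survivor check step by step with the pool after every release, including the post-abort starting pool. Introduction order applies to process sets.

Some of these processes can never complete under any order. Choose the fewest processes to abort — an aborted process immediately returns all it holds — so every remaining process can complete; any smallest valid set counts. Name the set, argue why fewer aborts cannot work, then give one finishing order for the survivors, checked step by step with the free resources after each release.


Minimum abort set: proc-A.
Key observation: before aborting proc-A, proc-I was permanently blocked — no order could ever run it; afterwards it completes at step 3.
Why nothing smaller works: aborting no one leaves the state deadlocked as given.
One survivor order: proc-D, proc-C, proc-I. Step-by-step check (post-abort pool first):
  pool = (2, 2)
  proc-D: need (0, 1) fits (2, 2); releases (2, 2), pool now (4, 4)
  proc-C: need (2, 3) fits (4, 4); releases (1, 2), pool now (5, 6)
  proc-I: need (0, 6) fits (5, 6); releases (0, 1), pool now (5, 7)


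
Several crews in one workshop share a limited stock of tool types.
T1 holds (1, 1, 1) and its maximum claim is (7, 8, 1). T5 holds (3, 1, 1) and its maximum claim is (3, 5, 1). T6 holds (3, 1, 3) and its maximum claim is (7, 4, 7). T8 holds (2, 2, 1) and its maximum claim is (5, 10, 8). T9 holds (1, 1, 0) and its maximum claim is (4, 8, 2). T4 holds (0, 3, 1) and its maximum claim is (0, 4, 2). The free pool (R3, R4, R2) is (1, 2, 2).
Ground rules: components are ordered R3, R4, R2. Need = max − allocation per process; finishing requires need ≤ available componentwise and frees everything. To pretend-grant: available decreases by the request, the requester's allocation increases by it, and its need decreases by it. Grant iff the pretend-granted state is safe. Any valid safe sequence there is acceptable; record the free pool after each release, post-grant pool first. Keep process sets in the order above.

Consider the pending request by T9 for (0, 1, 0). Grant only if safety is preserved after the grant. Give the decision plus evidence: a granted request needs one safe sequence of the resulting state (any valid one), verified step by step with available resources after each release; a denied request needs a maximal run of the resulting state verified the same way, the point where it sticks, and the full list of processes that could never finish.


GRANT. The post-grant state is safe; one safe sequence: T4, T5, T6, T9, T1, T8.
Key observation: granting shrinks the pool to (1, 1, 2), yet T4 still fits and the chain goes through.
Step-by-step check of the post-grant state:
  pool = (1, 1, 2)
  T4 needs (0, 1, 1) <= (1, 1, 2) -> finishes; pool += (0, 3, 1) = (1, 4, 3)
  T5 needs (0, 4, 0) <= (1, 4, 3) -> finishes; pool += (3, 1, 1) = (4, 5, 4)
  T6 needs (4, 3, 4) <= (4, 5, 4) -> finishes; pool += (3, 1, 3) = (7, 6, 7)
  T9 needs (3, 6, 2) <= (7, 6, 7) -> finishes; pool += (1, 2, 0) = (8, 8, 7)
  T1 needs (6, 7, 0) <= (8, 8, 7) -> finishes; pool += (1, 1, 1) = (9, 9, 8)
  T8 needs (3, 8, 7) <= (9, 9, 8) -> finishes; pool += (2, 2, 1) = (11, 11, 9)


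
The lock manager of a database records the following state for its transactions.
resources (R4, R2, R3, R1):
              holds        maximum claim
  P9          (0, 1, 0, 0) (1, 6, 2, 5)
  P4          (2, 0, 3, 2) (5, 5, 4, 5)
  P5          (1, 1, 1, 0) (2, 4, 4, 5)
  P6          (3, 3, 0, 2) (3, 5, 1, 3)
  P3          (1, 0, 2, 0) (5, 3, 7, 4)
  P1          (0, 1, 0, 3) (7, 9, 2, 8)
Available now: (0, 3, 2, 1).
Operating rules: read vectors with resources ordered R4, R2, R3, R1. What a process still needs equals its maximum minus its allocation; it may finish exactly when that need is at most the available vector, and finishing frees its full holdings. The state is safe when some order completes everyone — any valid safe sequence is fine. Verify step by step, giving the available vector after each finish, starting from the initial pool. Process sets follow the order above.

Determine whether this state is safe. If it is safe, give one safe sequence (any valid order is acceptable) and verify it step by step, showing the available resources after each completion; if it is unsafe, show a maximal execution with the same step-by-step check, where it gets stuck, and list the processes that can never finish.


SAFE. One safe sequence: P6, P4, P5, P9, P3, P1.
Key observation: P6 marks the first exact bind of the order: its need (0, 2, 1, 1) fits the free (0, 3, 2, 1) with zero slack on a requested resource.
Check, step by step:
  pool = (0, 3, 2, 1)
  P6 needs (0, 2, 1, 1) <= (0, 3, 2, 1) -> finishes; pool += (3, 3, 0, 2) = (3, 6, 2, 3)
  P4 needs (3, 5, 1, 3) <= (3, 6, 2, 3) -> finishes; pool += (2, 0, 3, 2) = (5, 6, 5, 5)
  P5 needs (1, 3, 3, 5) <= (5, 6, 5, 5) -> finishes; pool += (1, 1, 1, 0) = (6, 7, 6, 5)
  P9 needs (1, 5, 2, 5) <= (6, 7, 6, 5) -> finishes; pool += (0, 1, 0, 0) = (6, 8, 6, 5)
  P3 needs (4, 3, 5, 4) <= (6, 8, 6, 5) -> finishes; pool += (1, 0, 2, 0) = (7, 8, 8, 5)
  P1 needs (7, 8, 2, 5) <= (7, 8, 8, 5) -> finishes; pool += (0, 1, 0, 3) = (7, 9, 8, 8)


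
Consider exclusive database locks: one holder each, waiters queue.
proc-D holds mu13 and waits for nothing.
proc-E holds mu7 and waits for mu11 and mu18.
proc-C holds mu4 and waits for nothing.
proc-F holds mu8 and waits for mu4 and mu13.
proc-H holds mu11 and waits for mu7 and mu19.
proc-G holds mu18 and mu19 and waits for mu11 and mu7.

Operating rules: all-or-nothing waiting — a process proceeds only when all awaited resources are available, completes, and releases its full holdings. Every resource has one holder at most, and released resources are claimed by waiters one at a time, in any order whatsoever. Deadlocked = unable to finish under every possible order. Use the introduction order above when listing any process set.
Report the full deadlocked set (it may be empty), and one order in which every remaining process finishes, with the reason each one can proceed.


The deadlocked set is proc-E, proc-H and proc-G.
Key observation: nobody on the ring proc-E -> proc-H -> proc-E can start until another member finishes, which never happens; proc-G is caught in further circular waits.
The rest can finish in the order proc-D, proc-C, proc-F.
Walking it through:
  proc-D: no waits; runs immediately, freeing mu13
  proc-C: no waits; runs immediately, freeing mu4
  proc-F: everything it awaited (mu4 and mu13) is free; runs, freeing mu8


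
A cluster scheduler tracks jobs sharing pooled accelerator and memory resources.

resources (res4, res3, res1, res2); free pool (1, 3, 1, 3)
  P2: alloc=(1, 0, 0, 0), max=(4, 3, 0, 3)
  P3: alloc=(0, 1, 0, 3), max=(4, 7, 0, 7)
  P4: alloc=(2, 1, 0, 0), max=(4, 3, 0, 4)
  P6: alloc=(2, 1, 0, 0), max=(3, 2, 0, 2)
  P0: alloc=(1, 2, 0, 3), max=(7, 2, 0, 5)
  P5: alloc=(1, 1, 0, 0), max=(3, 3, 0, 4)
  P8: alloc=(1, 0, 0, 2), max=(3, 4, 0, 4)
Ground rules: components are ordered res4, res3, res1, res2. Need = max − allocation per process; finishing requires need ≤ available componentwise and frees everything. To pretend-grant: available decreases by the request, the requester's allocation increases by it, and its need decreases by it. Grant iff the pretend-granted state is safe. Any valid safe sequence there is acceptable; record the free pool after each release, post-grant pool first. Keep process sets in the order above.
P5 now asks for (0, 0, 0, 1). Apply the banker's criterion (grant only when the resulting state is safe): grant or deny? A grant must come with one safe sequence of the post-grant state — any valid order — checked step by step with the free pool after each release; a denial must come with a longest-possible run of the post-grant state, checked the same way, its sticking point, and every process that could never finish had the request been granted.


GRANT: granting preserves safety; a valid post-grant sequence is P6, P8, P5, P2, P0, P4, P3.
Key observation: with (1, 3, 1, 2) left after the transfer, P6 can run at once — the state stays safe.
Step-by-step check of the post-grant state:
  pool = (1, 3, 1, 2)
  run P6 (needs (1, 1, 0, 2), free (1, 3, 1, 2)); after release of (2, 1, 0, 0) the pool is (3, 4, 1, 2)
  run P8 (needs (2, 4, 0, 2), free (3, 4, 1, 2)); after release of (1, 0, 0, 2) the pool is (4, 4, 1, 4)
  run P5 (needs (2, 2, 0, 3), free (4, 4, 1, 4)); after release of (1, 1, 0, 1) the pool is (5, 5, 1, 5)
  run P2 (needs (3, 3, 0, 3), free (5, 5, 1, 5)); after release of (1, 0, 0, 0) the pool is (6, 5, 1, 5)
  run P0 (needs (6, 0, 0, 2), free (6, 5, 1, 5)); after release of (1, 2, 0, 3) the pool is (7, 7, 1, 8)
  run P4 (needs (2, 2, 0, 4), free (7, 7, 1, 8)); after release of (2, 1, 0, 0) the pool is (9, 8, 1, 8)
  run P3 (needs (4, 6, 0, 4), free (9, 8, 1, 8)); after release of (0, 1, 0, 3) the pool is (9, 9, 1, 11)


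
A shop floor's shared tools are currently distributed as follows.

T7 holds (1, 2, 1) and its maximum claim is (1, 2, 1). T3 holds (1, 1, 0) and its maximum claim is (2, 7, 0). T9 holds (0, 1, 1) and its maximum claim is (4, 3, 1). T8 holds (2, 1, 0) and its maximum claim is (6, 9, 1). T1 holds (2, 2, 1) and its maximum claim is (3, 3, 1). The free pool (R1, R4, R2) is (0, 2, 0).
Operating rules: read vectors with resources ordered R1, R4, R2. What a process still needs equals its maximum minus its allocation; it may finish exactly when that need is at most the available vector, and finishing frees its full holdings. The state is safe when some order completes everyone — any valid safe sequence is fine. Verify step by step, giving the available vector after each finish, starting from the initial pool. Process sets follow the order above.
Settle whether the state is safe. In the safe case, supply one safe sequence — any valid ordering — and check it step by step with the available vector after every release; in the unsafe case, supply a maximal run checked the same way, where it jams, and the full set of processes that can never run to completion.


SAFE. One safe sequence: T7, T1, T3, T9, T8.
Key observation: at T1 the run first touches a limit — (1, 1, 0) against (1, 4, 1), exact on a resource it actually requests.
Check, step by step:
  pool = (0, 2, 0)
  run T7 (needs (0, 0, 0), free (0, 2, 0)); after release of (1, 2, 1) the pool is (1, 4, 1)
  run T1 (needs (1, 1, 0), free (1, 4, 1)); after release of (2, 2, 1) the pool is (3, 6, 2)
  run T3 (needs (1, 6, 0), free (3, 6, 2)); after release of (1, 1, 0) the pool is (4, 7, 2)
  run T9 (needs (4, 2, 0), free (4, 7, 2)); after release of (0, 1, 1) the pool is (4, 8, 3)
  run T8 (needs (4, 8, 1), free (4, 8, 3)); after release of (2, 1, 0) the pool is (6, 9, 3)


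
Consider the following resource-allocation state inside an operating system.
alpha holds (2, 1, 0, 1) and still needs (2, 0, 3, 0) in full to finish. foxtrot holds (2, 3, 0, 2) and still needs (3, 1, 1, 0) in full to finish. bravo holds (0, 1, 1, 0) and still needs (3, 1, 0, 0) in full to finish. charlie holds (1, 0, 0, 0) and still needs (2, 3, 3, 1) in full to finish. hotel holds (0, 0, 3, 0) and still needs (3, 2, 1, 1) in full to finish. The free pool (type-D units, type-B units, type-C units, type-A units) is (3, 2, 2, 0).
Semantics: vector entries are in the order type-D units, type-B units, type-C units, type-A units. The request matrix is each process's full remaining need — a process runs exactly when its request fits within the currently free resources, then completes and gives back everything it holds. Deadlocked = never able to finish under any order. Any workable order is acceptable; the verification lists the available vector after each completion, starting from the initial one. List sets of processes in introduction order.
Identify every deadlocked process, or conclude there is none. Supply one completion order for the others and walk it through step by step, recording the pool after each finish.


Nothing here is deadlocked.
Key observation: the pool covers bravo at once, and every later process fits after earlier releases.
The rest can finish in the order bravo, alpha, charlie, foxtrot, hotel. Walking it through:
  pool = (3, 2, 2, 0)
  bravo needs (3, 1, 0, 0) <= (3, 2, 2, 0) -> finishes; pool += (0, 1, 1, 0) = (3, 3, 3, 0)
  alpha needs (2, 0, 3, 0) <= (3, 3, 3, 0) -> finishes; pool += (2, 1, 0, 1) = (5, 4, 3, 1)
  charlie needs (2, 3, 3, 1) <= (5, 4, 3, 1) -> finishes; pool += (1, 0, 0, 0) = (6, 4, 3, 1)
  foxtrot needs (3, 1, 1, 0) <= (6, 4, 3, 1) -> finishes; pool += (2, 3, 0, 2) = (8, 7, 3, 3)
  hotel needs (3, 2, 1, 1) <= (8, 7, 3, 3) -> finishes; pool += (0, 0, 3, 0) = (8, 7, 6, 3)


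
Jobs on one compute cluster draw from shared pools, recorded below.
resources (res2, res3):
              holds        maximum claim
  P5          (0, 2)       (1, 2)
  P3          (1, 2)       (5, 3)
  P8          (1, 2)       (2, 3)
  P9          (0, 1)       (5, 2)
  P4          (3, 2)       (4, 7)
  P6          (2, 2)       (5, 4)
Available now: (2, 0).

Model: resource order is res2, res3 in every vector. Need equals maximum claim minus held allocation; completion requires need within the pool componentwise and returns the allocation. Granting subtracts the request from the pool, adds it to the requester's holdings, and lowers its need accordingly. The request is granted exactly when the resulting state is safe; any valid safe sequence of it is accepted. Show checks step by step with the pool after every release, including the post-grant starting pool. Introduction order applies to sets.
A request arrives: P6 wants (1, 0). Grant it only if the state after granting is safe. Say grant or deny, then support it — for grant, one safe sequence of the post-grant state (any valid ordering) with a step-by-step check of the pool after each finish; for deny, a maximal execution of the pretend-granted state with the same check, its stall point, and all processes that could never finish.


GRANT — the state after the grant stays safe, e.g. via P5, P8, P6, P9, P4, P3.
Key observation: post-grant, (1, 0) remains, and an order beginning with P5 completes everyone.
Step-by-step check of the post-grant state:
  pool = (1, 0)
  P5: need (1, 0) fits (1, 0); releases (0, 2), pool now (1, 2)
  P8: need (1, 1) fits (1, 2); releases (1, 2), pool now (2, 4)
  P6: need (2, 2) fits (2, 4); releases (3, 2), pool now (5, 6)
  P9: need (5, 1) fits (5, 6); releases (0, 1), pool now (5, 7)
  P4: need (1, 5) fits (5, 7); releases (3, 2), pool now (8, 9)
  P3: need (4, 1) fits (8, 9); releases (1, 2), pool now (9, 11)


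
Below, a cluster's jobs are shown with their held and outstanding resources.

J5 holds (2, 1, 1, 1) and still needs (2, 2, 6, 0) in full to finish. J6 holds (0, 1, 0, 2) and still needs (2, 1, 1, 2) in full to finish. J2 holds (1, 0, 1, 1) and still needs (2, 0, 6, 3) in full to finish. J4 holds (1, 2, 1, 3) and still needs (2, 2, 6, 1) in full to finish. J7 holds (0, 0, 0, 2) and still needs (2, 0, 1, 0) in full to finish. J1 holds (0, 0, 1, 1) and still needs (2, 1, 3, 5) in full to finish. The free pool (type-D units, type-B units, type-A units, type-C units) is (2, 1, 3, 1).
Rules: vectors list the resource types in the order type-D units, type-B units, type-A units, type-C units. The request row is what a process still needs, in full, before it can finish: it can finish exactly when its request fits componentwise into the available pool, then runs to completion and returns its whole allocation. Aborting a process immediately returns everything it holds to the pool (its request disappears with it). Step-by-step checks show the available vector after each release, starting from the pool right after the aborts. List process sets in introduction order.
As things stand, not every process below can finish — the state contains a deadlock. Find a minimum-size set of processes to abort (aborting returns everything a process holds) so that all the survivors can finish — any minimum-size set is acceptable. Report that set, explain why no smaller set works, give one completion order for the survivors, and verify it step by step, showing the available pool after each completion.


The answer: abort J2 and J4.
Key observation: J5 could never have finished before the abort; with (2, 2, 2, 4) returned by J2 and J4, it fits at step 4.
Minimality, checking each single-abort alternative: J5 alone leaves J2 blocked (short on type-A units); J6 alone leaves J5 blocked (short on type-A units); J2 alone leaves J5 blocked (short on type-A units); J4 alone leaves J5 blocked (short on type-A units); J7 alone leaves J5 blocked (short on type-A units); J1 alone leaves J5 blocked (short on type-A units).
The survivors complete as J6, J7, J1, J5. Verifying each step (starting from the post-abort pool):
  pool = (4, 3, 5, 5)
  J6: need (2, 1, 1, 2) fits (4, 3, 5, 5); releases (0, 1, 0, 2), pool now (4, 4, 5, 7)
  J7: need (2, 0, 1, 0) fits (4, 4, 5, 7); releases (0, 0, 0, 2), pool now (4, 4, 5, 9)
  J1: need (2, 1, 3, 5) fits (4, 4, 5, 9); releases (0, 0, 1, 1), pool now (4, 4, 6, 10)
  J5: need (2, 2, 6, 0) fits (4, 4, 6, 10); releases (2, 1, 1, 1), pool now (6, 5, 7, 11)


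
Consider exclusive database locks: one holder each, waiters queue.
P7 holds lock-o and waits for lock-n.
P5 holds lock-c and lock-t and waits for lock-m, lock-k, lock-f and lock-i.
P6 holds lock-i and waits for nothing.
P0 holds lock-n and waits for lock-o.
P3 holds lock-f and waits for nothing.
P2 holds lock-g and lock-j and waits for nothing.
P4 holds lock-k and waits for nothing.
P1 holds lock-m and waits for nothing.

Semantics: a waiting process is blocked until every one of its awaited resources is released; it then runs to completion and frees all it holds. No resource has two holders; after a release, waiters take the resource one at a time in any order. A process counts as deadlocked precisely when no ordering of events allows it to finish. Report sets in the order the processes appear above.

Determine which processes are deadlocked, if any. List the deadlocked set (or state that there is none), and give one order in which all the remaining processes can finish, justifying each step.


Deadlocked set: P7 and P0.
Key observation: the wait chain closes on itself along P7 -> P0 -> P7; no other process is dragged down with it.
One completion order for the rest: P3, P6, P4, P1, P2, P5.
Check, step by step:
  run P3 (it waits on nothing); releases lock-f
  run P6 (it waits on nothing); releases lock-i
  run P4 (it waits on nothing); releases lock-k
  run P1 (it waits on nothing); releases lock-m
  run P2 (it waits on nothing); releases lock-g and lock-j
  P5 waits on lock-m, lock-k, lock-f and lock-i — all released -> runs and releases lock-c and lock-t


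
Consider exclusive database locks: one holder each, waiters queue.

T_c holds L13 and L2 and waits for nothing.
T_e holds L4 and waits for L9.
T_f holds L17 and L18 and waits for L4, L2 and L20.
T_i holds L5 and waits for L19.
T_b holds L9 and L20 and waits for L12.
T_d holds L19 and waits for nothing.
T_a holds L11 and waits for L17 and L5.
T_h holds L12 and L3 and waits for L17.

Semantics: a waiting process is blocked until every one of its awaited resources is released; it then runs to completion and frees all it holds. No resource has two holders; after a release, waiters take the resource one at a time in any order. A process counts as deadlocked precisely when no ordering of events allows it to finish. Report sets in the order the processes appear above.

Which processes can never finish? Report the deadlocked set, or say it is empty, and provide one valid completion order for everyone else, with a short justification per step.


The deadlocked set is T_e, T_f, T_b, T_a and T_h.
Key observation: nobody on the ring T_e -> T_b -> T_h -> T_f -> T_e can start until another member finishes, which never happens; T_a waits into the deadlock from upstream.
One completion order for the rest: T_d, T_c, T_i.
Step-by-step check:
  T_d waits on nothing -> runs at once and releases L19
  T_c waits on nothing -> runs at once and releases L13 and L2
  T_i: everything it awaited (L19) is free; runs, freeing L5


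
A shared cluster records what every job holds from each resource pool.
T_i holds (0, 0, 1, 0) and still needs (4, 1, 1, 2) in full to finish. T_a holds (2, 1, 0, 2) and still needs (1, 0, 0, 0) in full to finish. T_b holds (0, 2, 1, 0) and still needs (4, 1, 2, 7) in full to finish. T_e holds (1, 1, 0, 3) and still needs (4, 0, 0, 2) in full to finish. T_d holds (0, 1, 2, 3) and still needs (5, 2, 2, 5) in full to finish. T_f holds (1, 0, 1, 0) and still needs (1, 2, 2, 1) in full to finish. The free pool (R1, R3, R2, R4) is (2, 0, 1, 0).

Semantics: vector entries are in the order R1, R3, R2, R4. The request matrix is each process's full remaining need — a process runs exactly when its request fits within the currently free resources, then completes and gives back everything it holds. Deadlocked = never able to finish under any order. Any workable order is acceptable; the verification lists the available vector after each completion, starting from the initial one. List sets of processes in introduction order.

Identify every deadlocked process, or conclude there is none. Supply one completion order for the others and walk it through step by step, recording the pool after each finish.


Nothing here is deadlocked.
Key observation: starting with T_a, each completion frees enough for the next — no one is permanently blocked.
A valid finishing order for the others: T_a, T_i, T_e, T_f, T_d, T_b. Check, step by step:
  pool = (2, 0, 1, 0)
  T_a: need (1, 0, 0, 0) fits (2, 0, 1, 0); releases (2, 1, 0, 2), pool now (4, 1, 1, 2)
  T_i: need (4, 1, 1, 2) fits (4, 1, 1, 2); releases (0, 0, 1, 0), pool now (4, 1, 2, 2)
  T_e: need (4, 0, 0, 2) fits (4, 1, 2, 2); releases (1, 1, 0, 3), pool now (5, 2, 2, 5)
  T_f: need (1, 2, 2, 1) fits (5, 2, 2, 5); releases (1, 0, 1, 0), pool now (6, 2, 3, 5)
  T_d: need (5, 2, 2, 5) fits (6, 2, 3, 5); releases (0, 1, 2, 3), pool now (6, 3, 5, 8)
  T_b: need (4, 1, 2, 7) fits (6, 3, 5, 8); releases (0, 2, 1, 0), pool now (6, 5, 6, 8)


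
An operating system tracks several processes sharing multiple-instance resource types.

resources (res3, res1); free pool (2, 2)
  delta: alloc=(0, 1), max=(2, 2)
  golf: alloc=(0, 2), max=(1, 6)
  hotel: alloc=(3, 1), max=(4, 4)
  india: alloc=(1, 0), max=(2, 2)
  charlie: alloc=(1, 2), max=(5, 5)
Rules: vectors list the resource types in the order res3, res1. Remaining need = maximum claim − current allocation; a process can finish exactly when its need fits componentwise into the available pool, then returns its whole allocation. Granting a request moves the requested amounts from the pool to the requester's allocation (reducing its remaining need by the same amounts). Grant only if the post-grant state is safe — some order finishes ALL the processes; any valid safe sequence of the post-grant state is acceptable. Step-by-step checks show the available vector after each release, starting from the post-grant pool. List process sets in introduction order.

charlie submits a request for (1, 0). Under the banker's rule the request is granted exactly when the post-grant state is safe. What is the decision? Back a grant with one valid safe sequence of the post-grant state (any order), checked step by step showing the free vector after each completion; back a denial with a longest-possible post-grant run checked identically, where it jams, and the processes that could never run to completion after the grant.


GRANT — the state after the grant stays safe, e.g. via india, delta, hotel, golf, charlie.
Key observation: post-grant, (1, 2) remains, and an order beginning with india completes everyone.
Step-by-step check of the post-grant state:
  pool = (1, 2)
  run india (needs (1, 2), free (1, 2)); after release of (1, 0) the pool is (2, 2)
  run delta (needs (2, 1), free (2, 2)); after release of (0, 1) the pool is (2, 3)
  run hotel (needs (1, 3), free (2, 3)); after release of (3, 1) the pool is (5, 4)
  run golf (needs (1, 4), free (5, 4)); after release of (0, 2) the pool is (5, 6)
  run charlie (needs (3, 3), free (5, 6)); after release of (2, 2) the pool is (7, 8)


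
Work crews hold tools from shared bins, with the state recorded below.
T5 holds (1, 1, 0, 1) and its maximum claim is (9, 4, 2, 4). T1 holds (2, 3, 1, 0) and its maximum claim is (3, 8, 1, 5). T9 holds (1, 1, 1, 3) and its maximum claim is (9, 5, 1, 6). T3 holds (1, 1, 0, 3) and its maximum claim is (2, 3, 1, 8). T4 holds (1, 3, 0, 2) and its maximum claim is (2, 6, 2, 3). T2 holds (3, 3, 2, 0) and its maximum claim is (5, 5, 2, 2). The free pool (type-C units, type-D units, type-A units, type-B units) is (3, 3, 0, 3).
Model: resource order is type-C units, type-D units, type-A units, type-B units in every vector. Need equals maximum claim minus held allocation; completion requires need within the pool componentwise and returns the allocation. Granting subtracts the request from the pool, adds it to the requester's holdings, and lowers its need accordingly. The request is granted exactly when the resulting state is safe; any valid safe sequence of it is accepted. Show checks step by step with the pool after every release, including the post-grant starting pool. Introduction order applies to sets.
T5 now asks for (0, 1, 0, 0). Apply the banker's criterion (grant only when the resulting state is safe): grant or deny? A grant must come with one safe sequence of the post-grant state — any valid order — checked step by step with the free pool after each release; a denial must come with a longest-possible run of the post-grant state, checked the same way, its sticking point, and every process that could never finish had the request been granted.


GRANT — the state after the grant stays safe, e.g. via T2, T4, T1, T3, T9, T5.
Key observation: the transfer keeps a workable pool ((3, 2, 0, 3)); T2 starts the safe sequence.
Step-by-step check of the post-grant state:
  pool = (3, 2, 0, 3)
  run T2 (needs (2, 2, 0, 2), free (3, 2, 0, 3)); after release of (3, 3, 2, 0) the pool is (6, 5, 2, 3)
  run T4 (needs (1, 3, 2, 1), free (6, 5, 2, 3)); after release of (1, 3, 0, 2) the pool is (7, 8, 2, 5)
  run T1 (needs (1, 5, 0, 5), free (7, 8, 2, 5)); after release of (2, 3, 1, 0) the pool is (9, 11, 3, 5)
  run T3 (needs (1, 2, 1, 5), free (9, 11, 3, 5)); after release of (1, 1, 0, 3) the pool is (10, 12, 3, 8)
  run T9 (needs (8, 4, 0, 3), free (10, 12, 3, 8)); after release of (1, 1, 1, 3) the pool is (11, 13, 4, 11)
  run T5 (needs (8, 2, 2, 3), free (11, 13, 4, 11)); after release of (1, 2, 0, 1) the pool is (12, 15, 4, 12)
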